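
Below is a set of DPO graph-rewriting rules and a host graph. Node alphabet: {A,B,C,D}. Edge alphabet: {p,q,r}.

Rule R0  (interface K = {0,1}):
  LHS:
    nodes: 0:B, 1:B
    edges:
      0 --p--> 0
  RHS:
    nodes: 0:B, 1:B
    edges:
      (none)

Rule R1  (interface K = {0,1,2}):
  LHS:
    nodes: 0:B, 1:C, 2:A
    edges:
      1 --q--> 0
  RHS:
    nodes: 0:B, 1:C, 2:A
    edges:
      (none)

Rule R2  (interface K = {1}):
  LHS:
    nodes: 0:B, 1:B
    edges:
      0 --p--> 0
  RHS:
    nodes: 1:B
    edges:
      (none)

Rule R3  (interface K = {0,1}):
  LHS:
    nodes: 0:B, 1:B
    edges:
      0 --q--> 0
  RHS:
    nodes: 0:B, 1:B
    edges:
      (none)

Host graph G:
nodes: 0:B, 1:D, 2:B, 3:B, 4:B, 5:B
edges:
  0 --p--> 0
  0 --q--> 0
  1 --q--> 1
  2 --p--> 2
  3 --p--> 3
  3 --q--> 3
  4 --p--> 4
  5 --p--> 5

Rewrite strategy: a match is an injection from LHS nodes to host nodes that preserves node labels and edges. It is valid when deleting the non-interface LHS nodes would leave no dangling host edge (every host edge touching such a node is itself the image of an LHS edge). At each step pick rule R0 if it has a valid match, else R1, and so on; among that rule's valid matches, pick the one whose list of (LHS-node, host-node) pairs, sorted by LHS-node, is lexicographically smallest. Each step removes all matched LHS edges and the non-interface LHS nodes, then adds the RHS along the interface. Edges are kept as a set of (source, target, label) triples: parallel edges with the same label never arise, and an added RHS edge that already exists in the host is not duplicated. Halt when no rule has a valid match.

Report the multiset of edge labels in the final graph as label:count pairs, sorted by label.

initial: |V|=6 |E|=8  E = 0-p->0 0-q->0 1-q->1 2-p->2 3-p->3 3-q->3 4-p->4 5-p->5
step 1: apply R0 at {0↦0, 1↦2}  → |V|=6 |E|=7  E = 0-q->0 1-q->1 2-p->2 3-p->3 3-q->3 4-p->4 5-p->5
step 2: apply R0 at {0↦2, 1↦0}  → |V|=6 |E|=6  E = 0-q->0 1-q->1 3-p->3 3-q->3 4-p->4 5-p->5
step 3: apply R0 at {0↦3, 1↦0}  → |V|=6 |E|=5  E = 0-q->0 1-q->1 3-q->3 4-p->4 5-p->5
step 4: apply R0 at {0↦4, 1↦0}  → |V|=6 |E|=4  E = 0-q->0 1-q->1 3-q->3 5-p->5
step 5: apply R0 at {0↦5, 1↦0}  → |V|=6 |E|=3  E = 0-q->0 1-q->1 3-q->3
step 6: apply R3 at {0↦0, 1↦2}  → |V|=6 |E|=2  E = 1-q->1 3-q->3
step 7: apply R3 at {0↦3, 1↦0}  → |V|=6 |E|=1  E = 1-q->1
halt: no rule applies after step 7
NF edges: [(1, 1, 'q')]

Answer: q:1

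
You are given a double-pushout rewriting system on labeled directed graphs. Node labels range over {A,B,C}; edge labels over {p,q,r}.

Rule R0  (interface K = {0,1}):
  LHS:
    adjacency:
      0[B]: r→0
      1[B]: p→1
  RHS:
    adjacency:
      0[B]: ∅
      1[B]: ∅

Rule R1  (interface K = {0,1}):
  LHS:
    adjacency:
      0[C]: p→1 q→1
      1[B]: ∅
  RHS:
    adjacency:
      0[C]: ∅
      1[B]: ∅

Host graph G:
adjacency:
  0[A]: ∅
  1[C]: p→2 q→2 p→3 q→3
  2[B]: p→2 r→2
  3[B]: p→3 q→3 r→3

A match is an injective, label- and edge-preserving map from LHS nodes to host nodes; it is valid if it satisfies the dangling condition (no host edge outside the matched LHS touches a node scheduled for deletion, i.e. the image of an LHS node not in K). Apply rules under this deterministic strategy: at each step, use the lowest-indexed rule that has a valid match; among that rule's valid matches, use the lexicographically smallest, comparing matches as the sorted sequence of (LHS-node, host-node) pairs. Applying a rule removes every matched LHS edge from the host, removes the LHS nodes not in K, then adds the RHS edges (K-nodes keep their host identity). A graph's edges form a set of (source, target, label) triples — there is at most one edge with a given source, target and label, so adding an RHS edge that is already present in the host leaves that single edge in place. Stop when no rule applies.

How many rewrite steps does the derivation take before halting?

Answer: 4

Rewrite trace:
initial: |V|=4 |E|=9  E = 1-p->2 1-q->2 1-p->3 1-q->3 2-p->2 2-r->2 3-p->3 3-q->3 3-r->3
step 1: apply R0 at {0↦2, 1↦3}  → |V|=4 |E|=7  E = 1-p->2 1-q->2 1-p->3 1-q->3 2-p->2 3-q->3 3-r->3
step 2: apply R0 at {0↦3, 1↦2}  → |V|=4 |E|=5  E = 1-p->2 1-q->2 1-p->3 1-q->3 3-q->3
step 3: apply R1 at {0↦1, 1↦2}  → |V|=4 |E|=3  E = 1-p->3 1-q->3 3-q->3
step 4: apply R1 at {0↦1, 1↦3}  → |V|=4 |E|=1  E = 3-q->3
halt: no rule applies after step 4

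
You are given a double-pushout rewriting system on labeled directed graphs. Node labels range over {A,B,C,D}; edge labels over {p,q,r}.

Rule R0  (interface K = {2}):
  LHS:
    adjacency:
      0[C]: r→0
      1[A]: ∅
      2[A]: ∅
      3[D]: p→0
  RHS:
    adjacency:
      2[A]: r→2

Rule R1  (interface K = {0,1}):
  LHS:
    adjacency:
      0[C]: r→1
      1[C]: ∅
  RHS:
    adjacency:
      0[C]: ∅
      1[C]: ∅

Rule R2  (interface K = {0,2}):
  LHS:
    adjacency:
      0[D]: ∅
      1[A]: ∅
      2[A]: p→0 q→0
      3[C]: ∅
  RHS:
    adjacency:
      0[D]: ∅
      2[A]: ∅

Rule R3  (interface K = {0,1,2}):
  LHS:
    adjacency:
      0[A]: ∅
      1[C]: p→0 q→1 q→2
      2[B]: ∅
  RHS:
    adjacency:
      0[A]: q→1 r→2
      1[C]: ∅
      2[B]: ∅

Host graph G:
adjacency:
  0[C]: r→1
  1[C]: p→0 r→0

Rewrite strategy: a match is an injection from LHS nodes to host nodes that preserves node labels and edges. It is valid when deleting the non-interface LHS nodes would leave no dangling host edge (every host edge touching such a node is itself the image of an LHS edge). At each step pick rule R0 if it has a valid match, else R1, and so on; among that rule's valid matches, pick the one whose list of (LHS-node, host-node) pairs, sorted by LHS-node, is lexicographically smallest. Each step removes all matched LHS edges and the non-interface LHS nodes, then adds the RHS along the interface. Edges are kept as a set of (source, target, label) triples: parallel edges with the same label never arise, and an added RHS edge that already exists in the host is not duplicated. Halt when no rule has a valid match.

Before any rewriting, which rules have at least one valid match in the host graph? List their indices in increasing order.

Answer: [R1]

Derivation:
R0: no valid match — LHS pattern not found
R1: 2 valid matches — {0↦0, 1↦1}, {0↦1, 1↦0}
R2: no valid match — LHS pattern not found
R3: no valid match — LHS pattern not found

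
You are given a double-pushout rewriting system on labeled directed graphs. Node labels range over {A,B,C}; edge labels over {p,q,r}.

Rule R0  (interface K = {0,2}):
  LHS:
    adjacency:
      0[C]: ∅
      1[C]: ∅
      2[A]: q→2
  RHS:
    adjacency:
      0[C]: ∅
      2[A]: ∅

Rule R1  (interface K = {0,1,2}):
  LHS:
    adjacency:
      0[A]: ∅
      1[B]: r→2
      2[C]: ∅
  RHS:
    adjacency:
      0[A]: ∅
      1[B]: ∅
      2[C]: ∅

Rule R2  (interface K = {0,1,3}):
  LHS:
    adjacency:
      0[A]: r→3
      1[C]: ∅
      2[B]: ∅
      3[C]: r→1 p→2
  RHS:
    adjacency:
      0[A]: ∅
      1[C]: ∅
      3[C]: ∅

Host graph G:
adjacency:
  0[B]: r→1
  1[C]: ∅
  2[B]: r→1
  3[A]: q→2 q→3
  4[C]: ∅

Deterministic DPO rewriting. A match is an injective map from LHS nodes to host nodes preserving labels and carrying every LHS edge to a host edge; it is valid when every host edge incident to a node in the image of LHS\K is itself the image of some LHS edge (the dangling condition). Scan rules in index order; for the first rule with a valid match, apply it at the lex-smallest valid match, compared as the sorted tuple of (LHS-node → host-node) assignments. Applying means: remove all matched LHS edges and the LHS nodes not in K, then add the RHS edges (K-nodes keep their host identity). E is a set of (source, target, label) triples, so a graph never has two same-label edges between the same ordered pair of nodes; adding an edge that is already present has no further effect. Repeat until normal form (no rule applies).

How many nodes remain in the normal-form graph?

Answer: 4

Derivation:
start.  V:5 E:4  edges: 0-r->1 2-r->1 3-q->2 3-q->3
1. fire R0 via {0↦1, 1↦4, 2↦3}  →  V:4 E:3  edges: 0-r->1 2-r->1 3-q->2
2. fire R1 via {0↦3, 1↦0, 2↦1}  →  V:4 E:2  edges: 2-r->1 3-q->2
3. fire R1 via {0↦3, 1↦2, 2↦1}  →  V:4 E:1  edges: 3-q->2
halt: no rule applies after step 3
NF nodes: {0:B, 1:C, 2:B, 3:A}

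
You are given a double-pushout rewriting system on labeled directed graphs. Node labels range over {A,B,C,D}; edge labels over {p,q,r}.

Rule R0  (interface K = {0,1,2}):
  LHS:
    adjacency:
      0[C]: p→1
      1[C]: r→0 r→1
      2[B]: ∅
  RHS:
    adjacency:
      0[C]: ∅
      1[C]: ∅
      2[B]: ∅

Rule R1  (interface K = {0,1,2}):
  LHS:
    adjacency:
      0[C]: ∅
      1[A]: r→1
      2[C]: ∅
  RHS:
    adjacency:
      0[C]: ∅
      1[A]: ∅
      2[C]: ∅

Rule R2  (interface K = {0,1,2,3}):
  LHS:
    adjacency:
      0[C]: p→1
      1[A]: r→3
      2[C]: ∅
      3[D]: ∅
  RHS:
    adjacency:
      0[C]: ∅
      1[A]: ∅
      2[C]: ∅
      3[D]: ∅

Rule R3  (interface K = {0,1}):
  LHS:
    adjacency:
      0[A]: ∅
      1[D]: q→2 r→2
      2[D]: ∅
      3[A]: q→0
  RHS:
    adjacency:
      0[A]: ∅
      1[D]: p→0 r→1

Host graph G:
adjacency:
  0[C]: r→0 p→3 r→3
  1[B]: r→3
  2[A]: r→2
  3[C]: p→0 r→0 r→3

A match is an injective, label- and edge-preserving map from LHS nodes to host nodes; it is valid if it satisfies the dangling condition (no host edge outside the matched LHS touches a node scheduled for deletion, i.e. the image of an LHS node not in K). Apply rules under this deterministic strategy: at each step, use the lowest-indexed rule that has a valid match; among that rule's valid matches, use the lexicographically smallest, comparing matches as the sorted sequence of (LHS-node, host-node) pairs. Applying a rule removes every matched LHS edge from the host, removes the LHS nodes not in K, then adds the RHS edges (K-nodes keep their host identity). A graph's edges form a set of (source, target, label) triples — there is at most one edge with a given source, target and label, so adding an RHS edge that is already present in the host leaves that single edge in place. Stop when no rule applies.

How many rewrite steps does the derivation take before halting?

Answer: 3

Steps:
initial: |V|=4 |E|=8  E = 0-r->0 0-p->3 0-r->3 1-r->3 2-r->2 3-p->0 3-r->0 3-r->3
step 1: apply R0 at {0↦0, 1↦3, 2↦1}  → |V|=4 |E|=5  E = 0-r->0 0-r->3 1-r->3 2-r->2 3-p->0
step 2: apply R0 at {0↦3, 1↦0, 2↦1}  → |V|=4 |E|=2  E = 1-r->3 2-r->2
step 3: apply R1 at {0↦0, 1↦2, 2↦3}  → |V|=4 |E|=1  E = 1-r->3
normal form: no rule applies after step 3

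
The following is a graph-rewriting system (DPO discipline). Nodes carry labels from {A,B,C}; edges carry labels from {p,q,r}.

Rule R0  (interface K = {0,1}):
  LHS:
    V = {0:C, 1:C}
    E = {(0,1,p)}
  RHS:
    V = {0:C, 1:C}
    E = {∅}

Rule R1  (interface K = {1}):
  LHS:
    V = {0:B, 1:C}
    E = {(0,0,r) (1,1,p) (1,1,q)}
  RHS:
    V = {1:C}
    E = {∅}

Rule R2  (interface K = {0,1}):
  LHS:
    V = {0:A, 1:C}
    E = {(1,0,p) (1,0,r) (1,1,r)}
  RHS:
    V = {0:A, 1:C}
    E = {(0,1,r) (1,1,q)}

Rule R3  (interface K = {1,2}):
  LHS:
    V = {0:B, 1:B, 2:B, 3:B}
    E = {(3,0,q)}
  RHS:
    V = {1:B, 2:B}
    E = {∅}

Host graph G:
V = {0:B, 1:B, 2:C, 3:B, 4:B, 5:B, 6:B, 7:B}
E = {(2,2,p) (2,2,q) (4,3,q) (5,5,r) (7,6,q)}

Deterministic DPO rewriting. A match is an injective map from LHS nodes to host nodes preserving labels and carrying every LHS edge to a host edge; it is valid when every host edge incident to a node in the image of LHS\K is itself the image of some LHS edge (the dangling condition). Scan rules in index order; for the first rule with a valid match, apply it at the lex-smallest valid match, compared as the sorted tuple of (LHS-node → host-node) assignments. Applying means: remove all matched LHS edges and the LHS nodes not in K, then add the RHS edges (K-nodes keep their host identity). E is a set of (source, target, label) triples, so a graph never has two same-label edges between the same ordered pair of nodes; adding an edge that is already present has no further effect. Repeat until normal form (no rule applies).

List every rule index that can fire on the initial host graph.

Answer: [R1,R3]

Rewrite trace:
R0: no valid match — LHS pattern not found
R1: 1 valid match — {0↦5, 1↦2}
R2: no valid match — LHS pattern not found
R3: 40 valid matches — {0↦3, 1↦0, 2↦1, 3↦4}, {0↦3, 1↦0, 2↦5, 3↦4}, {0↦3, 1↦0, 2↦6, 3↦4} (+37 more)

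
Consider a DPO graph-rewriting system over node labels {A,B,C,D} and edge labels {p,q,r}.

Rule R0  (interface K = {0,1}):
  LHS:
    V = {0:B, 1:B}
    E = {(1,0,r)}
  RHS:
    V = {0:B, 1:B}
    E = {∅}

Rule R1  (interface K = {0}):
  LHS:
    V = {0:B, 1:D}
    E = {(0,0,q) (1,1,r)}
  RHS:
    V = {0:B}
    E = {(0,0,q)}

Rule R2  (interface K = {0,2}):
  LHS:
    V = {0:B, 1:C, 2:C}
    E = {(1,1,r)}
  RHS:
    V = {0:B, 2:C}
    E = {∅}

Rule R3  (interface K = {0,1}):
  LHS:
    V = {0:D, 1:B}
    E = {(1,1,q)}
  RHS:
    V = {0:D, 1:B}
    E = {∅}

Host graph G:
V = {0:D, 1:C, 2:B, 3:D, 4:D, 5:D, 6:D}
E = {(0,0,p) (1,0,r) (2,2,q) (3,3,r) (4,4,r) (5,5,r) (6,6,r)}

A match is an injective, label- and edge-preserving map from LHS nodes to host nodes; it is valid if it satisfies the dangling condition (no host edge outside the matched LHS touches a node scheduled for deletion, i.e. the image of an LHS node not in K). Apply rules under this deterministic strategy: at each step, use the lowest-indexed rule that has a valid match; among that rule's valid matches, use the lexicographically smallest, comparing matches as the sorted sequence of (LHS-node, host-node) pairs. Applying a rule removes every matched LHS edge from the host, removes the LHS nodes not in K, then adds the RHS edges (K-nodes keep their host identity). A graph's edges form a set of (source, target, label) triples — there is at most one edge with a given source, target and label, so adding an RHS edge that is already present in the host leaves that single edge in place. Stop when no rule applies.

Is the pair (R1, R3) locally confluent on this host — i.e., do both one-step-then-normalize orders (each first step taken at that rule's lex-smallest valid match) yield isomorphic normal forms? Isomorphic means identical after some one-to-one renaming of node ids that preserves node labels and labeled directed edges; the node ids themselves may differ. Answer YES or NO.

branch R1-first: apply at {0↦2, 1↦3} → |E|=6, then 4 more step(s) → NF |V|=3 |E|=2 V={0:D, 1:C, 2:B} E=0-p->0 1-r->0
branch R3-first: apply at {0↦0, 1↦2} → |E|=6, then 0 more step(s) → NF |V|=7 |E|=6 V={0:D, 1:C, 2:B, 3:D, 4:D, 5:D, 6:D} E=0-p->0 1-r->0 3-r->3 4-r->4 5-r->5 6-r->6
graphs not isomorphic

Answer: NO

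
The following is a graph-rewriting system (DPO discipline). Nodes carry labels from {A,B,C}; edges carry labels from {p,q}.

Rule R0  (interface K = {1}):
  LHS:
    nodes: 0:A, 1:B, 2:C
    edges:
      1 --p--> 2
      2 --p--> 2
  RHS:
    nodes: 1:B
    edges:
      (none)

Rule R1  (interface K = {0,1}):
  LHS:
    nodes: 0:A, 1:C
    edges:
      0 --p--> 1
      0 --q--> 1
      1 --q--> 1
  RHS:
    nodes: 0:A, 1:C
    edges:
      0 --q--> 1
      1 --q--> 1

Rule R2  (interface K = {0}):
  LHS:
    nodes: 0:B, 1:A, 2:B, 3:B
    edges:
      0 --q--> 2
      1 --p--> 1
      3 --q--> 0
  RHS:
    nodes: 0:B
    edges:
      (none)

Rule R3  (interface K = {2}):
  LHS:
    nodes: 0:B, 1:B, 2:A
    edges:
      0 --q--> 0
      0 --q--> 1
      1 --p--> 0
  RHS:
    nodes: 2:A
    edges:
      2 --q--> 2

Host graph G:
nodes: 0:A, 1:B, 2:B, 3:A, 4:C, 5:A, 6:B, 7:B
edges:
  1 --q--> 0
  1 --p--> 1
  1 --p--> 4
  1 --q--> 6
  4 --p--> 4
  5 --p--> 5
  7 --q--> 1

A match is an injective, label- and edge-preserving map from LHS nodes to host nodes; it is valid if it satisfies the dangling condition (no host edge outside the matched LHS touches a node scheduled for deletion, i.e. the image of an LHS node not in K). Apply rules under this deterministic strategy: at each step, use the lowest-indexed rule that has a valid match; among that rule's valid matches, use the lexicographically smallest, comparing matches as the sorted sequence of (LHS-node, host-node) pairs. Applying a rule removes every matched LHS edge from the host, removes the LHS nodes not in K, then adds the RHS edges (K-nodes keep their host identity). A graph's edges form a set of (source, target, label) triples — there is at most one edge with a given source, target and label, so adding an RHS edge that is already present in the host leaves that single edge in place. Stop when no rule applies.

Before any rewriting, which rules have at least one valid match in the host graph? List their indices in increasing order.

R0: 1 valid match — {0↦3, 1↦1, 2↦4}
R1: no valid match — LHS pattern not found
R2: 1 valid match — {0↦1, 1↦5, 2↦6, 3↦7}
R3: no valid match — LHS pattern not found

Answer: [R0,R2]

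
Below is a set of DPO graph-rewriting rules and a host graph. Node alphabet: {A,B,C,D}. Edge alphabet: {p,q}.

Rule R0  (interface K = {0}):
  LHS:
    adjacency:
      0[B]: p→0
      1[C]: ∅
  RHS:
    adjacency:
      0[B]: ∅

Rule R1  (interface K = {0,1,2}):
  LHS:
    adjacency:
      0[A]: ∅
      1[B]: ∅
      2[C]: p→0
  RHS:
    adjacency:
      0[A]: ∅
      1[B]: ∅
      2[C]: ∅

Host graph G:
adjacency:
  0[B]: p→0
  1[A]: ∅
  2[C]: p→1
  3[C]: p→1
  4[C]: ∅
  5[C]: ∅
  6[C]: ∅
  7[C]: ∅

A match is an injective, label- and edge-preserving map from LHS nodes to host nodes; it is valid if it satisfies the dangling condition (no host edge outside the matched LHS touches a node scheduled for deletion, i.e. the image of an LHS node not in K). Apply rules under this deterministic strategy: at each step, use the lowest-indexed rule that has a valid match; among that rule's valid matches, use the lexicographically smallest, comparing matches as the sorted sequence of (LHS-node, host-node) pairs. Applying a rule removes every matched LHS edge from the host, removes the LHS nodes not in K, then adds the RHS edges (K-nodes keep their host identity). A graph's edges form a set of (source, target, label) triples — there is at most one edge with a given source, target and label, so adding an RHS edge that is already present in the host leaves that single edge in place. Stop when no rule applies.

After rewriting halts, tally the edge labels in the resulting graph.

Answer: (no edges)

Steps:
start.  V:8 E:3  edges: 0-p->0 2-p->1 3-p->1
1. fire R0 via {0↦0, 1↦4}  →  V:7 E:2  edges: 2-p->1 3-p->1
2. fire R1 via {0↦1, 1↦0, 2↦2}  →  V:7 E:1  edges: 3-p->1
3. fire R1 via {0↦1, 1↦0, 2↦3}  →  V:7 E:0  edges: ∅
halt: no rule applies after step 3
NF edges: []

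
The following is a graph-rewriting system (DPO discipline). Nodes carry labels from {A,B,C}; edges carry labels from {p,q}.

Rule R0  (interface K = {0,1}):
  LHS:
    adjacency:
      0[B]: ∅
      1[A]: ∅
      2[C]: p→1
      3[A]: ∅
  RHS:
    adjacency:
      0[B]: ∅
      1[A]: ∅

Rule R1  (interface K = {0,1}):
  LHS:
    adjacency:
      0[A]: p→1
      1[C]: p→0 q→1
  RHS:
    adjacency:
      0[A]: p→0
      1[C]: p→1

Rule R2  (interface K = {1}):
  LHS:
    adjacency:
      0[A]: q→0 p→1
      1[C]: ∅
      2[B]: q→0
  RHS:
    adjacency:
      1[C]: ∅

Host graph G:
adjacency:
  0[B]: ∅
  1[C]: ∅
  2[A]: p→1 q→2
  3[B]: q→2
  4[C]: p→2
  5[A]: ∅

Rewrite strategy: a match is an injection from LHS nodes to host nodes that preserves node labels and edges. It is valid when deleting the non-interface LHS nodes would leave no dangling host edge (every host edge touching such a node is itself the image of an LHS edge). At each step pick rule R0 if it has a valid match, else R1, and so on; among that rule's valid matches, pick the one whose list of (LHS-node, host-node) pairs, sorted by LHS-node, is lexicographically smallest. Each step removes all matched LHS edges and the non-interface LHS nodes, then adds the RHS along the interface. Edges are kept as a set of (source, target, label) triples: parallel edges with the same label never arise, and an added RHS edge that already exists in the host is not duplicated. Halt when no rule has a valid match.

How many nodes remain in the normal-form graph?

Answer: 2

Steps:
[0] host  ⇒  6 nodes, 4 edges  {2-p->1 2-q->2 3-q->2 4-p->2}
[1] R0 @ {0↦0, 1↦2, 2↦4, 3↦5}  ⇒  4 nodes, 3 edges  {2-p->1 2-q->2 3-q->2}
[2] R2 @ {0↦2, 1↦1, 2↦3}  ⇒  2 nodes, 0 edges  {∅}
halt: no rule applies after step 2
NF nodes: {0:B, 1:C}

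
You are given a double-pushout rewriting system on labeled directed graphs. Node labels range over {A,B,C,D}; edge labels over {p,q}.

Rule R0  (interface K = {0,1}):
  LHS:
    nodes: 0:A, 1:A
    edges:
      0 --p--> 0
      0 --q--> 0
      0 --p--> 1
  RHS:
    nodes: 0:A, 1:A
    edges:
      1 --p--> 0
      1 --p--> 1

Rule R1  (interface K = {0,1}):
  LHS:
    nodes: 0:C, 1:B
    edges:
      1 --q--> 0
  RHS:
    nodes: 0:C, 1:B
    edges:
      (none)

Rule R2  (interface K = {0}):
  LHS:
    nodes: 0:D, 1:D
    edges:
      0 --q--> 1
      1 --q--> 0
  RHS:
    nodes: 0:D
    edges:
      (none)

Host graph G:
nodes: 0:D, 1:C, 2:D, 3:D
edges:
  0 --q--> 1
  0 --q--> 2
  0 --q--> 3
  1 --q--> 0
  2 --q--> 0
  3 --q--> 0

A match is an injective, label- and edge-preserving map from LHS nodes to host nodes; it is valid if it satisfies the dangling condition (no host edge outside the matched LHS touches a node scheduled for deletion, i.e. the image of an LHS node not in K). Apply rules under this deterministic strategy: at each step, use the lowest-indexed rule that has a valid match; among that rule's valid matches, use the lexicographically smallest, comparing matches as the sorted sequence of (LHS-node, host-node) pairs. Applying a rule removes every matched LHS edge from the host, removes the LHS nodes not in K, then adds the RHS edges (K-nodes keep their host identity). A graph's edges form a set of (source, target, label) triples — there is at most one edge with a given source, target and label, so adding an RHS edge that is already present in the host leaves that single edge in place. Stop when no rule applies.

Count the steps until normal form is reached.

[0] host  ⇒  4 nodes, 6 edges  {0-q->1 0-q->2 0-q->3 1-q->0 2-q->0 3-q->0}
[1] R2 @ {0↦0, 1↦2}  ⇒  3 nodes, 4 edges  {0-q->1 0-q->3 1-q->0 3-q->0}
[2] R2 @ {0↦0, 1↦3}  ⇒  2 nodes, 2 edges  {0-q->1 1-q->0}
final graph: no rule applies after step 2

Answer: 2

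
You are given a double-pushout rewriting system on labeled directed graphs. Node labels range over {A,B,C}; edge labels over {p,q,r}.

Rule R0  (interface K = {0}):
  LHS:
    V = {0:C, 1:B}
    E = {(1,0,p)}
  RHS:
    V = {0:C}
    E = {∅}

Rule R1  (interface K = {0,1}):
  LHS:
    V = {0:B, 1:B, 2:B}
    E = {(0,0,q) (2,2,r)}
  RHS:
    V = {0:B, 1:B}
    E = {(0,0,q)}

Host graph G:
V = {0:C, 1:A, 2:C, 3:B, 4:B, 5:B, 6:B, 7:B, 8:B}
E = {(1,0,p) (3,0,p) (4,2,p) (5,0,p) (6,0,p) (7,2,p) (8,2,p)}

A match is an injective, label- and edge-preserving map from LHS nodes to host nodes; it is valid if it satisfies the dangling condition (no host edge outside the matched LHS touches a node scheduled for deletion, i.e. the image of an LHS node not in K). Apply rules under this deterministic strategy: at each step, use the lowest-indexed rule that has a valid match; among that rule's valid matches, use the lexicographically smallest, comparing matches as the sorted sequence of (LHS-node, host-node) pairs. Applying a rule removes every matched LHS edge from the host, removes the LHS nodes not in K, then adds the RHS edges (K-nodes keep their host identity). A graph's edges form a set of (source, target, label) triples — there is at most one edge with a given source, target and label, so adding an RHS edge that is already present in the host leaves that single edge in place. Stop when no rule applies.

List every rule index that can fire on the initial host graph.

Answer: [R0]

Rewrite trace:
R0: 6 valid matches — {0↦0, 1↦3}, {0↦0, 1↦5}, {0↦0, 1↦6} (+3 more)
R1: no valid match — LHS pattern not found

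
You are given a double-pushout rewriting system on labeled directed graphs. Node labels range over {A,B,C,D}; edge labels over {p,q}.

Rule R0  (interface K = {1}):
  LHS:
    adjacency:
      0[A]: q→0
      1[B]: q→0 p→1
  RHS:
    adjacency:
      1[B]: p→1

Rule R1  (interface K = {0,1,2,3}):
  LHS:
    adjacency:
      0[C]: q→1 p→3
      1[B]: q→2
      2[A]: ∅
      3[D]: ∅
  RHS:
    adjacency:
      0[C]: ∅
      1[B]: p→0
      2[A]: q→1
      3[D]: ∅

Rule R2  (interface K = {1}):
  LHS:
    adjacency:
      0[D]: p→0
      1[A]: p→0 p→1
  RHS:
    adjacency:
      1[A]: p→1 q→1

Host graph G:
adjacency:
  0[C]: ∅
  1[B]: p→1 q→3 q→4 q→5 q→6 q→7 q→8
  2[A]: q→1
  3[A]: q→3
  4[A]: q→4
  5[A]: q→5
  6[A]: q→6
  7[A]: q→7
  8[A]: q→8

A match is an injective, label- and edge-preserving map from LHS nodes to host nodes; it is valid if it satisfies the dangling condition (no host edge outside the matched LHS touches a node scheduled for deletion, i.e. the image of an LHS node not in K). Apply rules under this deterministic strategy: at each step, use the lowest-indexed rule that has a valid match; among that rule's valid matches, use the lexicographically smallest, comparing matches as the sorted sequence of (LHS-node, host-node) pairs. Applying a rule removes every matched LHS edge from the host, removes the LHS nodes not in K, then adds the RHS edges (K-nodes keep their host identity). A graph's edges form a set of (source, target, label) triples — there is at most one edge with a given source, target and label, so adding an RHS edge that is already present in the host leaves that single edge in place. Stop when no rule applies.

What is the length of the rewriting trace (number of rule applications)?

initial: |V|=9 |E|=14  E = 1-p->1 1-q->3 1-q->4 1-q->5 1-q->6 1-q->7 1-q->8 2-q->1 3-q->3 4-q->4 5-q->5 6-q->6 7-q->7 8-q->8
step 1: apply R0 at {0↦3, 1↦1}  → |V|=8 |E|=12  E = 1-p->1 1-q->4 1-q->5 1-q->6 1-q->7 1-q->8 2-q->1 4-q->4 5-q->5 6-q->6 7-q->7 8-q->8
step 2: apply R0 at {0↦4, 1↦1}  → |V|=7 |E|=10  E = 1-p->1 1-q->5 1-q->6 1-q->7 1-q->8 2-q->1 5-q->5 6-q->6 7-q->7 8-q->8
step 3: apply R0 at {0↦5, 1↦1}  → |V|=6 |E|=8  E = 1-p->1 1-q->6 1-q->7 1-q->8 2-q->1 6-q->6 7-q->7 8-q->8
step 4: apply R0 at {0↦6, 1↦1}  → |V|=5 |E|=6  E = 1-p->1 1-q->7 1-q->8 2-q->1 7-q->7 8-q->8
step 5: apply R0 at {0↦7, 1↦1}  → |V|=4 |E|=4  E = 1-p->1 1-q->8 2-q->1 8-q->8
step 6: apply R0 at {0↦8, 1↦1}  → |V|=3 |E|=2  E = 1-p->1 2-q->1
final graph: no rule applies after step 6

Answer: 6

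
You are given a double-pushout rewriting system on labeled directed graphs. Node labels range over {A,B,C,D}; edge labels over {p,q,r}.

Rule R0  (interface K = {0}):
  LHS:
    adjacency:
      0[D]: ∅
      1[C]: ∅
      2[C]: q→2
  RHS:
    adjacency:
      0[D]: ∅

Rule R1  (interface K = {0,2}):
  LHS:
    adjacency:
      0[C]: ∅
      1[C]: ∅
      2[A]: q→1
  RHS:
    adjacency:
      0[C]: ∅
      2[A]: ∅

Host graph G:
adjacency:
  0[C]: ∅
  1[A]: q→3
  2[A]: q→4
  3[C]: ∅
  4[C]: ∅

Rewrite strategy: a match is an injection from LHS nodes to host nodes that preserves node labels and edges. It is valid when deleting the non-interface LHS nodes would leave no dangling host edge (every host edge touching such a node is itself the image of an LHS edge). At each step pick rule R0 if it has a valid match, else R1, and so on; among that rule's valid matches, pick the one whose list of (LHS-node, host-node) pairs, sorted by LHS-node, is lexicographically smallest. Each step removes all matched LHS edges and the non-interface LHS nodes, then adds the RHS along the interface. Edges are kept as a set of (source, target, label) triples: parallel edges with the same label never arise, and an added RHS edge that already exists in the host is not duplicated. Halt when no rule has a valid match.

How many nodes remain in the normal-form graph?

Answer: 3

Steps:
[0] host  ⇒  5 nodes, 2 edges  {1-q->3 2-q->4}
[1] R1 @ {0↦0, 1↦3, 2↦1}  ⇒  4 nodes, 1 edges  {2-q->4}
[2] R1 @ {0↦0, 1↦4, 2↦2}  ⇒  3 nodes, 0 edges  {∅}
halt: no rule applies after step 2
NF nodes: {0:C, 1:A, 2:A}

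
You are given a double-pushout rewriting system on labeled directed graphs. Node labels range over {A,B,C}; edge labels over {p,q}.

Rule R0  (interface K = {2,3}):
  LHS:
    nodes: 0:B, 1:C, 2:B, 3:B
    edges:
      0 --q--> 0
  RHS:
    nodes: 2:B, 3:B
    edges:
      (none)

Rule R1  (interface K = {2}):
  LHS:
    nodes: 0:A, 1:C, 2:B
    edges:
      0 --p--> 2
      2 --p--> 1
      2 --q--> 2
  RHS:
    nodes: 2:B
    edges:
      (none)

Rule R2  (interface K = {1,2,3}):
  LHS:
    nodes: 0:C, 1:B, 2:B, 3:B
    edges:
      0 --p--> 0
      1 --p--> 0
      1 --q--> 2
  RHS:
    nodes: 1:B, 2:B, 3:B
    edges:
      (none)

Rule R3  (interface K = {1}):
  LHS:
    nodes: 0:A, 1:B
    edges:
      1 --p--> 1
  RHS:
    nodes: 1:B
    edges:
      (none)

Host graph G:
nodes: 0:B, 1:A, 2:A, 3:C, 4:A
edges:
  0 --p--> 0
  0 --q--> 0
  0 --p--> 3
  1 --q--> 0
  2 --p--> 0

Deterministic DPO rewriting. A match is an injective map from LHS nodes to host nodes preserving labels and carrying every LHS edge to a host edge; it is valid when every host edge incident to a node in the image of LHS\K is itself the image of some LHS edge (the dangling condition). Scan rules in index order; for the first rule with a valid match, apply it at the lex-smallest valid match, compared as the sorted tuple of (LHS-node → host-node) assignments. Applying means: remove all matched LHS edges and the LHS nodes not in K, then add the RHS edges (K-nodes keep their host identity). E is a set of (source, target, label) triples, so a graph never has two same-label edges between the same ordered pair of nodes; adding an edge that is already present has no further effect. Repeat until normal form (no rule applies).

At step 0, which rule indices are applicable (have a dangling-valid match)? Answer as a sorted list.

R0: no valid match — LHS pattern not found
R1: 1 valid match — {0↦2, 1↦3, 2↦0}
R2: no valid match — LHS pattern not found
R3: 1 valid match — {0↦4, 1↦0}

Answer: [R1,R3]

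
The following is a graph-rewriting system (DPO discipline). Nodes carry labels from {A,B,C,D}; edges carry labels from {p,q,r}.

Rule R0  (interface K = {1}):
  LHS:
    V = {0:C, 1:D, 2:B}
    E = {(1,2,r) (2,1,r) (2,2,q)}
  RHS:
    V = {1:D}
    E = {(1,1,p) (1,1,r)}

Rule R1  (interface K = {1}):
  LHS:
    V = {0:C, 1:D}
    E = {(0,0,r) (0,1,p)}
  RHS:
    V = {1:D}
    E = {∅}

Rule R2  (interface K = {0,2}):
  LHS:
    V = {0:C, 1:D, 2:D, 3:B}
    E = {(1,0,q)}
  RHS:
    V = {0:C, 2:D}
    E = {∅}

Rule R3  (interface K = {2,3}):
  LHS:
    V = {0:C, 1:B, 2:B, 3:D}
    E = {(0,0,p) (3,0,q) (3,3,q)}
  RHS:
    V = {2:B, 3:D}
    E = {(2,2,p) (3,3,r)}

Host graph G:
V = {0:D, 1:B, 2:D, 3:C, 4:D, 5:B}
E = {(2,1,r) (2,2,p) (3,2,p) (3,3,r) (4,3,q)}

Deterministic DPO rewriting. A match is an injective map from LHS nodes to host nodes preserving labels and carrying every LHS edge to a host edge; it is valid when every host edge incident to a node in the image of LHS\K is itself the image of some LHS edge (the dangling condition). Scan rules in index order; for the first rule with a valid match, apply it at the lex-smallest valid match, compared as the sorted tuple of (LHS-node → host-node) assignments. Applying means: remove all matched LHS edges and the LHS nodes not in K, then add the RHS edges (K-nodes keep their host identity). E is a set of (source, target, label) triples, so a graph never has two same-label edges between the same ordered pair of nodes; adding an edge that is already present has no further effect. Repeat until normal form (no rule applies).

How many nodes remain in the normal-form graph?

Answer: 3

Derivation:
[0] host  ⇒  6 nodes, 5 edges  {2-r->1 2-p->2 3-p->2 3-r->3 4-q->3}
[1] R2 @ {0↦3, 1↦4, 2↦0, 3↦5}  ⇒  4 nodes, 4 edges  {2-r->1 2-p->2 3-p->2 3-r->3}
[2] R1 @ {0↦3, 1↦2}  ⇒  3 nodes, 2 edges  {2-r->1 2-p->2}
normal form: no rule applies after step 2
NF nodes: {0:D, 1:B, 2:D}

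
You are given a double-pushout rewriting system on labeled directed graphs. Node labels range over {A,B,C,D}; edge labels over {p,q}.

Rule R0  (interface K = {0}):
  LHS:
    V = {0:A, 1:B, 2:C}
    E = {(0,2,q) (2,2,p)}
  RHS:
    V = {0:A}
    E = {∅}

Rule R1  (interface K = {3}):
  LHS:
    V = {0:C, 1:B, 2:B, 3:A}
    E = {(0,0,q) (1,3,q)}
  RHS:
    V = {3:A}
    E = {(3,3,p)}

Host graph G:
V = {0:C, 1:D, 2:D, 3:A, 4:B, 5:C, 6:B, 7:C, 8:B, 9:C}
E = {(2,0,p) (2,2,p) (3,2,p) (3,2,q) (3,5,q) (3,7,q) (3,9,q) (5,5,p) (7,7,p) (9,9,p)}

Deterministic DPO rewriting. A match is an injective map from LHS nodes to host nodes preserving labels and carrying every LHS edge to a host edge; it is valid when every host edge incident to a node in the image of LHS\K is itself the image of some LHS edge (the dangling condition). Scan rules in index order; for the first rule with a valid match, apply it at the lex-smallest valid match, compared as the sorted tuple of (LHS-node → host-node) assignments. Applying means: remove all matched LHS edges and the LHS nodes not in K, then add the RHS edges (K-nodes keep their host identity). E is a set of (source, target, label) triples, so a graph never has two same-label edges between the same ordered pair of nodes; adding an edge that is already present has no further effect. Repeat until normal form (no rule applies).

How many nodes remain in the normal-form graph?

Answer: 4

Rewrite trace:
start.  V:10 E:10  edges: 2-p->0 2-p->2 3-p->2 3-q->2 3-q->5 3-q->7 3-q->9 5-p->5 7-p->7 9-p->9
1. fire R0 via {0↦3, 1↦4, 2↦5}  →  V:8 E:8  edges: 2-p->0 2-p->2 3-p->2 3-q->2 3-q->7 3-q->9 7-p->7 9-p->9
2. fire R0 via {0↦3, 1↦6, 2↦7}  →  V:6 E:6  edges: 2-p->0 2-p->2 3-p->2 3-q->2 3-q->9 9-p->9
3. fire R0 via {0↦3, 1↦8, 2↦9}  →  V:4 E:4  edges: 2-p->0 2-p->2 3-p->2 3-q->2
final graph: no rule applies after step 3
NF nodes: {0:C, 1:D, 2:D, 3:A}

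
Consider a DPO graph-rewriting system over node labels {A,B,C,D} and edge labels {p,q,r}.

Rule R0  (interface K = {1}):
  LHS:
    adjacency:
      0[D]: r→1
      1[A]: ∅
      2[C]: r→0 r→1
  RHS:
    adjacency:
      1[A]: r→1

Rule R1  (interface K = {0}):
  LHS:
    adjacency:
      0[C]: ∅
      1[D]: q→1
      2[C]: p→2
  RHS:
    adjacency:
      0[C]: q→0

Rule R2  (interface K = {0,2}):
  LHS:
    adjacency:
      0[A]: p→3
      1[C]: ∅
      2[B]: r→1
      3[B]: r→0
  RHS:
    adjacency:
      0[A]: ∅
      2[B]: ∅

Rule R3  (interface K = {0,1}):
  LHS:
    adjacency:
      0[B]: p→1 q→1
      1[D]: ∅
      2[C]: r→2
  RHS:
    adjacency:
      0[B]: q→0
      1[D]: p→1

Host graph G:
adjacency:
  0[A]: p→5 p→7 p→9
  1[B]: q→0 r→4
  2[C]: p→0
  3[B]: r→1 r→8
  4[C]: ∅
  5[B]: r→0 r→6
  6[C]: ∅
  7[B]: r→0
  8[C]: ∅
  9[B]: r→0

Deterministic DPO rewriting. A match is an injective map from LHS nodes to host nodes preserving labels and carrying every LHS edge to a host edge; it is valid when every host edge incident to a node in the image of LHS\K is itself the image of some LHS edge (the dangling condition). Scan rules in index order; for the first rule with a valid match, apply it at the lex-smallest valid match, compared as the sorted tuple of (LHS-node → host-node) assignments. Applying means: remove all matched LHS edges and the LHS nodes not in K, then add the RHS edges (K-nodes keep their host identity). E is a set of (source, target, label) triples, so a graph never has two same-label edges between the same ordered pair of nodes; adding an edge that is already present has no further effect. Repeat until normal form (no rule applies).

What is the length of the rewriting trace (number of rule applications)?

Answer: 3

Steps:
initial: |V|=10 |E|=12  E = 0-p->5 0-p->7 0-p->9 1-q->0 1-r->4 2-p->0 3-r->1 3-r->8 5-r->0 5-r->6 7-r->0 9-r->0
step 1: apply R2 at {0↦0, 1↦4, 2↦1, 3↦7}  → |V|=8 |E|=9  E = 0-p->5 0-p->9 1-q->0 2-p->0 3-r->1 3-r->8 5-r->0 5-r->6 9-r->0
step 2: apply R2 at {0↦0, 1↦6, 2↦5, 3↦9}  → |V|=6 |E|=6  E = 0-p->5 1-q->0 2-p->0 3-r->1 3-r->8 5-r->0
step 3: apply R2 at {0↦0, 1↦8, 2↦3, 3↦5}  → |V|=4 |E|=3  E = 1-q->0 2-p->0 3-r->1
final graph: no rule applies after step 3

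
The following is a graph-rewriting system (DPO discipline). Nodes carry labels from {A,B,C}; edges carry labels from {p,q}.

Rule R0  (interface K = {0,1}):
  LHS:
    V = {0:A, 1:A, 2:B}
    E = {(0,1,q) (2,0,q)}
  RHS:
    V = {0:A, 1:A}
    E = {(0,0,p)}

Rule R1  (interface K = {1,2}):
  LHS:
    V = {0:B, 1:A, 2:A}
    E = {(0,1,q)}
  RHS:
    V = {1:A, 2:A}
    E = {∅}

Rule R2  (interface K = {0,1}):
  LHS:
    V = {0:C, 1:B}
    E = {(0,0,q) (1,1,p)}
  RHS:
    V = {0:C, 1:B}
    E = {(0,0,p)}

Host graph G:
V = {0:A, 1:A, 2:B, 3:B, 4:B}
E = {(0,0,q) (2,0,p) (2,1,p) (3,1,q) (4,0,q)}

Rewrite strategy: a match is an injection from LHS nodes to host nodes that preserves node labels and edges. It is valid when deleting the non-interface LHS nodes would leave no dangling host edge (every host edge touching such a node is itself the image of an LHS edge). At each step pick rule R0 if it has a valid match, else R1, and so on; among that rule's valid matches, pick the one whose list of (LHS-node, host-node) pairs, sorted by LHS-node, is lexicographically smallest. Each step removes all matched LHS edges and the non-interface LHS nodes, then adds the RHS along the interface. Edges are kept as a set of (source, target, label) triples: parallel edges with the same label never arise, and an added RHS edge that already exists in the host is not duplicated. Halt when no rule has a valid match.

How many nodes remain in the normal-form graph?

Answer: 3

Steps:
start.  V:5 E:5  edges: 0-q->0 2-p->0 2-p->1 3-q->1 4-q->0
1. fire R1 via {0↦3, 1↦1, 2↦0}  →  V:4 E:4  edges: 0-q->0 2-p->0 2-p->1 4-q->0
2. fire R1 via {0↦4, 1↦0, 2↦1}  →  V:3 E:3  edges: 0-q->0 2-p->0 2-p->1
halt: no rule applies after step 2
NF nodes: {0:A, 1:A, 2:B}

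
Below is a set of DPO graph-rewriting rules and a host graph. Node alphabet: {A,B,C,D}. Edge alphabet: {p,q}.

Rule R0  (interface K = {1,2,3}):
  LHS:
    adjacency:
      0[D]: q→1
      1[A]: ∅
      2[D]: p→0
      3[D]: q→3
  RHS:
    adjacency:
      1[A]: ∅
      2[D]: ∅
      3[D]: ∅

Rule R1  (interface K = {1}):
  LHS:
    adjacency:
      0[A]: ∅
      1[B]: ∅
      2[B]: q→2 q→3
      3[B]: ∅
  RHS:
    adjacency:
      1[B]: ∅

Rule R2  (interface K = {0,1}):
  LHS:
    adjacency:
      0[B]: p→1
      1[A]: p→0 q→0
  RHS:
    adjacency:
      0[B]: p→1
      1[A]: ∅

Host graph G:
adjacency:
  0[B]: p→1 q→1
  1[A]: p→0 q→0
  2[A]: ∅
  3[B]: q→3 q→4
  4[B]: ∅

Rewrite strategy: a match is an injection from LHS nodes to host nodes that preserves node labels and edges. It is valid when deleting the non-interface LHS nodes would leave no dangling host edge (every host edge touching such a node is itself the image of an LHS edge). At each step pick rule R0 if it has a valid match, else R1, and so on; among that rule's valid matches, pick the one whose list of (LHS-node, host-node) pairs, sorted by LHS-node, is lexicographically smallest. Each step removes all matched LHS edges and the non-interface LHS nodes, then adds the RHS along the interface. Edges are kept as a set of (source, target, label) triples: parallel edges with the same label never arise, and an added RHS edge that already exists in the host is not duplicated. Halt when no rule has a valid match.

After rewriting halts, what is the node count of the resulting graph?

Answer: 2

Steps:
initial: |V|=5 |E|=6  E = 0-p->1 0-q->1 1-p->0 1-q->0 3-q->3 3-q->4
step 1: apply R1 at {0↦2, 1↦0, 2↦3, 3↦4}  → |V|=2 |E|=4  E = 0-p->1 0-q->1 1-p->0 1-q->0
step 2: apply R2 at {0↦0, 1↦1}  → |V|=2 |E|=2  E = 0-p->1 0-q->1
final graph: no rule applies after step 2
NF nodes: {0:B, 1:A}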